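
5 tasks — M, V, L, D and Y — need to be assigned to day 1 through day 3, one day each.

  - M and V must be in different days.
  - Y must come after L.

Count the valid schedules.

54

Splitting on M: it can be day 1 (18), day 2 (18), day 3 (18). Listing each branch's schedules as (V, L, D, Y) by day number:
M=day 1: (2,1,1,2) (2,1,1,3) (2,1,2,2) (2,1,2,3) (2,1,3,2) (2,1,3,3) (2,2,1,3) (2,2,2,3) (2,2,3,3) (3,1,1,2) (3,1,1,3) (3,1,2,2) (3,1,2,3) (3,1,3,2) (3,1,3,3) (3,2,1,3) (3,2,2,3) (3,2,3,3) — 18.
M=day 2: (1,1,1,2) (1,1,1,3) (1,1,2,2) (1,1,2,3) (1,1,3,2) (1,1,3,3) (1,2,1,3) (1,2,2,3) (1,2,3,3) (3,1,1,2) (3,1,1,3) (3,1,2,2) (3,1,2,3) (3,1,3,2) (3,1,3,3) (3,2,1,3) (3,2,2,3) (3,2,3,3) — 18.
M=day 3: (1,1,1,2) (1,1,1,3) (1,1,2,2) (1,1,2,3) (1,1,3,2) (1,1,3,3) (1,2,1,3) (1,2,2,3) (1,2,3,3) (2,1,1,2) (2,1,1,3) (2,1,2,2) (2,1,2,3) (2,1,3,2) (2,1,3,3) (2,2,1,3) (2,2,2,3) (2,2,3,3) — 18.
Summing: 18 + 18 + 18 = 54.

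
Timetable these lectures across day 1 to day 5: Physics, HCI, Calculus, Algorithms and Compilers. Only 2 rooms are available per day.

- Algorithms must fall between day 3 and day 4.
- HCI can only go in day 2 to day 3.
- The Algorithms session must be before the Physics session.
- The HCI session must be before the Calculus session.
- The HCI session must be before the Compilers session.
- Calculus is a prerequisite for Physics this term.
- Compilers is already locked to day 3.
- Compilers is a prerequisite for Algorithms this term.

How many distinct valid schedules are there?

2

Enumerating: Calculus -> day 3; Compilers -> day 3; Algorithms -> day 4; HCI -> day 2; Physics -> day 5 | Algorithms in day 4; Compilers in day 3; Calculus in day 4; Physics in day 5; HCI in day 2.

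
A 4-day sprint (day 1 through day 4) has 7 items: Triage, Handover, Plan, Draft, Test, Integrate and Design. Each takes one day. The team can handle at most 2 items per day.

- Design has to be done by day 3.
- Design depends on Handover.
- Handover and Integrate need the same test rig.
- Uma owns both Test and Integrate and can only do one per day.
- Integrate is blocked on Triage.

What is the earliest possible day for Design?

Precedence pushes Design to at least day 2; Design's own window allows nothing later than day 3.
Design at day 2 is achievable: Handover -> day 1; Draft -> day 3; Integrate -> day 2; Test -> day 4; Triage -> day 1; Design -> day 2; Plan -> day 3.

day 2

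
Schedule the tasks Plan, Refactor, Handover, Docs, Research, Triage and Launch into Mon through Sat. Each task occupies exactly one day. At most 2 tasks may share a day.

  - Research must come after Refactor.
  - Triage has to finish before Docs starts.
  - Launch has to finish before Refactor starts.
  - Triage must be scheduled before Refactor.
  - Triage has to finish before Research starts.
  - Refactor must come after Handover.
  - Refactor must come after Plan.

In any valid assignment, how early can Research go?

Precedence pushes Research to at least Wed.
Research at Thu is achievable: Launch -> Tue; Docs -> Wed; Refactor -> Wed; Handover -> Tue; Triage -> Mon; Plan -> Mon; Research -> Thu.
Nothing earlier works — the capacity limit rule out every day before Thu.

Thu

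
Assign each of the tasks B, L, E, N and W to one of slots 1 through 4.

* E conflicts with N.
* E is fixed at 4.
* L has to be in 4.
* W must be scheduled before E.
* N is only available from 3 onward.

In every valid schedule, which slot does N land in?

N's window is 3–4.
E is fixed at 4, and N can't share a slot with E.
So N must be 3.

3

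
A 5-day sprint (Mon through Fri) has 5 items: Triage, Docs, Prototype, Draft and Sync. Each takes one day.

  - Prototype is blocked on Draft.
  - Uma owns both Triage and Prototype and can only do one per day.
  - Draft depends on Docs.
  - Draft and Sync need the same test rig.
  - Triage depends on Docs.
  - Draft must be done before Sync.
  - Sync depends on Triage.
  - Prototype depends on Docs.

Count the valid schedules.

35

Splitting on Triage: it can be Tue (14), Wed (14), Thu (7). Listing each branch's schedules as (Docs, Prototype, Draft, Sync):
Triage=Tue: (Mon,Wed,Tue,Wed) (Mon,Wed,Tue,Thu) (Mon,Wed,Tue,Fri) (Mon,Thu,Tue,Wed) (Mon,Thu,Tue,Thu) (Mon,Thu,Tue,Fri) (Mon,Thu,Wed,Thu) (Mon,Thu,Wed,Fri) (Mon,Fri,Tue,Wed) (Mon,Fri,Tue,Thu) (Mon,Fri,Tue,Fri) (Mon,Fri,Wed,Thu) (Mon,Fri,Wed,Fri) (Mon,Fri,Thu,Fri) — 14.
Triage=Wed: (Mon,Thu,Tue,Thu) (Mon,Thu,Tue,Fri) (Mon,Thu,Wed,Thu) (Mon,Thu,Wed,Fri) (Mon,Fri,Tue,Thu) (Mon,Fri,Tue,Fri) (Mon,Fri,Wed,Thu) (Mon,Fri,Wed,Fri) (Mon,Fri,Thu,Fri) (Tue,Thu,Wed,Thu) (Tue,Thu,Wed,Fri) (Tue,Fri,Wed,Thu) (Tue,Fri,Wed,Fri) (Tue,Fri,Thu,Fri) — 14.
Triage=Thu: (Mon,Wed,Tue,Fri) (Mon,Fri,Tue,Fri) (Mon,Fri,Wed,Fri) (Mon,Fri,Thu,Fri) (Tue,Fri,Wed,Fri) (Tue,Fri,Thu,Fri) (Wed,Fri,Thu,Fri) — 7.
Summing: 14 + 14 + 7 = 35.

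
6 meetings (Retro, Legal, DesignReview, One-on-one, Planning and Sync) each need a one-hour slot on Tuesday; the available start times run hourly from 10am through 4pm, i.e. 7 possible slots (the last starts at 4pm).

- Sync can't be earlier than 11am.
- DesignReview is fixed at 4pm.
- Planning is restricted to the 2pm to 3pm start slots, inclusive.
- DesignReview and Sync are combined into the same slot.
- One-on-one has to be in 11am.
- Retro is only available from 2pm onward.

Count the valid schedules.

42

Splitting on Retro: it can be 2pm (14), 3pm (14), 4pm (14). Listing each branch's schedules as (Legal, DesignReview, One-on-one, Planning, Sync):
Retro=2pm: (10am,4pm,11am,2pm,4pm) (10am,4pm,11am,3pm,4pm) (11am,4pm,11am,2pm,4pm) (11am,4pm,11am,3pm,4pm) (12pm,4pm,11am,2pm,4pm) (12pm,4pm,11am,3pm,4pm) (1pm,4pm,11am,2pm,4pm) (1pm,4pm,11am,3pm,4pm) (2pm,4pm,11am,2pm,4pm) (2pm,4pm,11am,3pm,4pm) (3pm,4pm,11am,2pm,4pm) (3pm,4pm,11am,3pm,4pm) (4pm,4pm,11am,2pm,4pm) (4pm,4pm,11am,3pm,4pm) — 14.
Retro=3pm: (10am,4pm,11am,2pm,4pm) (10am,4pm,11am,3pm,4pm) (11am,4pm,11am,2pm,4pm) (11am,4pm,11am,3pm,4pm) (12pm,4pm,11am,2pm,4pm) (12pm,4pm,11am,3pm,4pm) (1pm,4pm,11am,2pm,4pm) (1pm,4pm,11am,3pm,4pm) (2pm,4pm,11am,2pm,4pm) (2pm,4pm,11am,3pm,4pm) (3pm,4pm,11am,2pm,4pm) (3pm,4pm,11am,3pm,4pm) (4pm,4pm,11am,2pm,4pm) (4pm,4pm,11am,3pm,4pm) — 14.
Retro=4pm: (10am,4pm,11am,2pm,4pm) (10am,4pm,11am,3pm,4pm) (11am,4pm,11am,2pm,4pm) (11am,4pm,11am,3pm,4pm) (12pm,4pm,11am,2pm,4pm) (12pm,4pm,11am,3pm,4pm) (1pm,4pm,11am,2pm,4pm) (1pm,4pm,11am,3pm,4pm) (2pm,4pm,11am,2pm,4pm) (2pm,4pm,11am,3pm,4pm) (3pm,4pm,11am,2pm,4pm) (3pm,4pm,11am,3pm,4pm) (4pm,4pm,11am,2pm,4pm) (4pm,4pm,11am,3pm,4pm) — 14.
Summing: 14 + 14 + 14 = 42.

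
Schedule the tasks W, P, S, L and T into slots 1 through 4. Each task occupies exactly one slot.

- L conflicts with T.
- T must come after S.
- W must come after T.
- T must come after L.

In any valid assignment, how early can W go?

Precedence pushes W to at least 3.
W at 3 is achievable: T -> 2; L -> 1; W -> 3; S -> 1; P -> 1.

3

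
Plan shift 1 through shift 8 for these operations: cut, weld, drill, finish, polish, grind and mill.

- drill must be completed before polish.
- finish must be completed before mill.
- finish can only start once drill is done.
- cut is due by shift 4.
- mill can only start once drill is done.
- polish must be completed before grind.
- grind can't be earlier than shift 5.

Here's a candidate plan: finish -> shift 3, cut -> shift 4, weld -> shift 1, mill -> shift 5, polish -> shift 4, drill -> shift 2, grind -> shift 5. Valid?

Yes, all constraints hold

cut is due by shift 4 — holds.
grind can't be earlier than shift 5 — holds.
drill must be completed before polish — holds.
finish must be completed before mill — holds.
mill can only start once drill is done — holds.
polish must be completed before grind — holds.
finish can only start once drill is done — holds.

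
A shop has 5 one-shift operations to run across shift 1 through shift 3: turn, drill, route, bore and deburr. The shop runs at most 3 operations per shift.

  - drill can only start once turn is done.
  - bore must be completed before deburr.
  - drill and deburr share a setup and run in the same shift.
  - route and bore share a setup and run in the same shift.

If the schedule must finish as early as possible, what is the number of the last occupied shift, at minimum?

The precedence chain requires at least 2 distinct shifts.
With at most 3 per shift and 5 operations, at least 2 shifts are needed.
2 works (last occupied shift: shift 2): for example bore -> shift 1, drill -> shift 2, turn -> shift 1, route -> shift 1, deburr -> shift 2.

2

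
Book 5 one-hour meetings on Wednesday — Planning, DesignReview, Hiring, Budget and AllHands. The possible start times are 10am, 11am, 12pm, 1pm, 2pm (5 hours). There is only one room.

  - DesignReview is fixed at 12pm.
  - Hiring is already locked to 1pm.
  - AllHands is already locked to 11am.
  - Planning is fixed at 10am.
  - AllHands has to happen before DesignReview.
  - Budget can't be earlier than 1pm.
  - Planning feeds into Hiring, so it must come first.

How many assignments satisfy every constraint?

Enumerating: Planning in 10am, Hiring in 1pm, AllHands in 11am, Budget in 2pm, DesignReview in 12pm.

1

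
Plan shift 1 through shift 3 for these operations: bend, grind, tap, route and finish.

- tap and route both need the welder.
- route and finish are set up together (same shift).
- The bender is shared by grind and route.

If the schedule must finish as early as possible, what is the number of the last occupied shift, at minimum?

shift 2

Could 1 shift be enough, i.e. nothing placed later than shift 1? No: route can't share with grind (shift 1) → nothing is left.
So 1 shift is not enough.
2 works (last occupied shift: shift 2): for example tap -> shift 1; finish -> shift 2; bend -> shift 1; route -> shift 2; grind -> shift 1.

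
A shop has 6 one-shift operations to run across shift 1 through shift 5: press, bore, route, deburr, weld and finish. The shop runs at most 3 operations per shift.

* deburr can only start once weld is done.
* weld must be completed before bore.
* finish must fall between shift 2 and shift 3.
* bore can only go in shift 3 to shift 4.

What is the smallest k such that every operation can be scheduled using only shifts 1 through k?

The precedence chain requires at least 2 distinct shifts.
With at most 3 per shift and 6 operations, at least 2 shifts are needed.
bore can't be placed before shift 3, so the schedule must run through at least shift 3.
3 works (last occupied shift: shift 3): for example deburr in shift 2, weld in shift 1, finish in shift 2, bore in shift 3, route in shift 1, press in shift 1.

3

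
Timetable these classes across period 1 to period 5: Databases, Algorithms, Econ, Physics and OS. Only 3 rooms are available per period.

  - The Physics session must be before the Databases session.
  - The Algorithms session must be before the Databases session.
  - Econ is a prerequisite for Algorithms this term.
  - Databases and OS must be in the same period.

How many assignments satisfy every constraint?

35

Splitting on Databases: it can be period 3 (2), period 4 (9), period 5 (24). Listing each branch's schedules as (Algorithms, Econ, Physics, OS) by period number:
Databases=period 3: (2,1,1,3) (2,1,2,3) — 2.
Databases=period 4: (2,1,1,4) (2,1,2,4) (2,1,3,4) (3,1,1,4) (3,1,2,4) (3,1,3,4) (3,2,1,4) (3,2,2,4) (3,2,3,4) — 9.
Databases=period 5: (2,1,1,5) (2,1,2,5) (2,1,3,5) (2,1,4,5) (3,1,1,5) (3,1,2,5) (3,1,3,5) (3,1,4,5) (3,2,1,5) (3,2,2,5) (3,2,3,5) (3,2,4,5) (4,1,1,5) (4,1,2,5) (4,1,3,5) (4,1,4,5) (4,2,1,5) (4,2,2,5) (4,2,3,5) (4,2,4,5) (4,3,1,5) (4,3,2,5) (4,3,3,5) (4,3,4,5) — 24.
Summing: 2 + 9 + 24 = 35.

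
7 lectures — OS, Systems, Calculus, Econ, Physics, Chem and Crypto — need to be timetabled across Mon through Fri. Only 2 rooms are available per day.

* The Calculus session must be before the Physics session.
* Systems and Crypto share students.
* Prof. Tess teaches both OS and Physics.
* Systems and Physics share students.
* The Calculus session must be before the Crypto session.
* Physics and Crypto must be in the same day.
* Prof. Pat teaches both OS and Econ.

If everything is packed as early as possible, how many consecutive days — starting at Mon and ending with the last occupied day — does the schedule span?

4

The precedence chain requires at least 2 distinct days.
With at most 2 per day and 7 lectures, at least 4 days are needed.
4 works (last occupied day: Thu): for example Calculus in Mon; Physics in Tue; Crypto in Tue; Systems in Wed; Econ in Wed; Chem in Thu; OS in Mon.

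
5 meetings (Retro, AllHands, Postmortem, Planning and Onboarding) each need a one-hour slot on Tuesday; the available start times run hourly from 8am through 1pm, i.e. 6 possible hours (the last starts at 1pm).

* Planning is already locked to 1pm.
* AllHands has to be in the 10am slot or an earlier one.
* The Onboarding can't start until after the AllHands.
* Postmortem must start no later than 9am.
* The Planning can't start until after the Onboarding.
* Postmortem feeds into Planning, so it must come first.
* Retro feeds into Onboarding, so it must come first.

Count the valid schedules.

52

Splitting on Retro: it can be 8am (18), 9am (16), 10am (12), 11am (6). Listing each branch's schedules as (AllHands, Postmortem, Planning, Onboarding):
Retro=8am: (8am,8am,1pm,9am) (8am,8am,1pm,10am) (8am,8am,1pm,11am) (8am,8am,1pm,12pm) (8am,9am,1pm,9am) (8am,9am,1pm,10am) (8am,9am,1pm,11am) (8am,9am,1pm,12pm) (9am,8am,1pm,10am) (9am,8am,1pm,11am) (9am,8am,1pm,12pm) (9am,9am,1pm,10am) (9am,9am,1pm,11am) (9am,9am,1pm,12pm) (10am,8am,1pm,11am) (10am,8am,1pm,12pm) (10am,9am,1pm,11am) (10am,9am,1pm,12pm) — 18.
Retro=9am: (8am,8am,1pm,10am) (8am,8am,1pm,11am) (8am,8am,1pm,12pm) (8am,9am,1pm,10am) (8am,9am,1pm,11am) (8am,9am,1pm,12pm) (9am,8am,1pm,10am) (9am,8am,1pm,11am) (9am,8am,1pm,12pm) (9am,9am,1pm,10am) (9am,9am,1pm,11am) (9am,9am,1pm,12pm) (10am,8am,1pm,11am) (10am,8am,1pm,12pm) (10am,9am,1pm,11am) (10am,9am,1pm,12pm) — 16.
Retro=10am: (8am,8am,1pm,11am) (8am,8am,1pm,12pm) (8am,9am,1pm,11am) (8am,9am,1pm,12pm) (9am,8am,1pm,11am) (9am,8am,1pm,12pm) (9am,9am,1pm,11am) (9am,9am,1pm,12pm) (10am,8am,1pm,11am) (10am,8am,1pm,12pm) (10am,9am,1pm,11am) (10am,9am,1pm,12pm) — 12.
Retro=11am: (8am,8am,1pm,12pm) (8am,9am,1pm,12pm) (9am,8am,1pm,12pm) (9am,9am,1pm,12pm) (10am,8am,1pm,12pm) (10am,9am,1pm,12pm) — 6.
Summing: 18 + 16 + 12 + 6 = 52.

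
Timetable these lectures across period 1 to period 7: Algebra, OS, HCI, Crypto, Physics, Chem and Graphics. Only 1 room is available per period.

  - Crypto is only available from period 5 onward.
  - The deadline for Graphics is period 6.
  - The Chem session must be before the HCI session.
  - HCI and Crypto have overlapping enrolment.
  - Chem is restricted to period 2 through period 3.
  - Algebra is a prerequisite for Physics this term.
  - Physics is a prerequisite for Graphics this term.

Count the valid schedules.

Splitting on Algebra: it can be period 1 (43), period 2 (5), period 3 (5), period 4 (1). Listing each branch's schedules as (OS, HCI, Crypto, Physics, Chem, Graphics) by period number:
Algebra=period 1: (2,4,7,5,3,6) (2,5,7,4,3,6) (2,6,7,4,3,5) (2,7,5,4,3,6) (2,7,6,4,3,5) (3,4,7,5,2,6) (3,5,7,4,2,6) (3,6,7,4,2,5) (3,7,5,4,2,6) (3,7,6,4,2,5) (4,3,7,5,2,6) (4,5,7,2,3,6) (4,5,7,3,2,6) (4,6,7,2,3,5) (4,6,7,3,2,5) (4,7,5,2,3,6) (4,7,5,3,2,6) (4,7,6,2,3,5) (4,7,6,3,2,5) (5,3,7,4,2,6) (5,4,7,2,3,6) (5,4,7,3,2,6) (5,6,7,2,3,4) (5,6,7,3,2,4) (5,7,6,2,3,4) (5,7,6,3,2,4) (6,3,7,4,2,5) (6,4,7,2,3,5) (6,4,7,3,2,5) (6,5,7,2,3,4) (6,5,7,3,2,4) (6,7,5,2,3,4) (6,7,5,3,2,4) (7,3,5,4,2,6) (7,3,6,4,2,5) (7,4,5,2,3,6) (7,4,5,3,2,6) (7,4,6,2,3,5) (7,4,6,3,2,5) (7,5,6,2,3,4) (7,5,6,3,2,4) (7,6,5,2,3,4) (7,6,5,3,2,4) — 43.
Algebra=period 2: (1,4,7,5,3,6) (1,5,7,4,3,6) (1,6,7,4,3,5) (1,7,5,4,3,6) (1,7,6,4,3,5) — 5.
Algebra=period 3: (1,4,7,5,2,6) (1,5,7,4,2,6) (1,6,7,4,2,5) (1,7,5,4,2,6) (1,7,6,4,2,5) — 5.
Algebra=period 4: (1,3,7,5,2,6) — 1.
Summing: 43 + 5 + 5 + 1 = 54.

54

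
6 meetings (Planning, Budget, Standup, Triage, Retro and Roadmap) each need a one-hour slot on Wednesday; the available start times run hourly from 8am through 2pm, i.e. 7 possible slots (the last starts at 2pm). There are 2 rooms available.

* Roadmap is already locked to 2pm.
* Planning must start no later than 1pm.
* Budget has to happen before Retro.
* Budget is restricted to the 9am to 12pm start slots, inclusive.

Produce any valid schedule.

Planning in 8am; Retro in 10am; Standup in 8am; Budget in 9am; Triage in 9am; Roadmap in 2pm

Checking: Budget(9am) before Retro(10am); Roadmap=2pm in [2pm,2pm]; Planning=8am in [8am,1pm]; Budget=9am in [9am,12pm]; max 2 per slot (cap 2).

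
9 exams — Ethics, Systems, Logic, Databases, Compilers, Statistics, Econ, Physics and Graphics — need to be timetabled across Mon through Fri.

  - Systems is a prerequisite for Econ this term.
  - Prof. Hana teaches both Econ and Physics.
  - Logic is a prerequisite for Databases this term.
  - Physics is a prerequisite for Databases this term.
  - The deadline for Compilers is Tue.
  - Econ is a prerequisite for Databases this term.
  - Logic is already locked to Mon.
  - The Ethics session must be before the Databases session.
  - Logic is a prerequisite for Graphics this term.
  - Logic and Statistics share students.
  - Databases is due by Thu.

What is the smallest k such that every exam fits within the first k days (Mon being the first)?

The precedence chain requires at least 3 distinct days.
3 works (last occupied day: Wed): for example Databases in Wed; Ethics in Mon; Statistics in Tue; Compilers in Mon; Logic in Mon; Graphics in Tue; Econ in Tue; Systems in Mon; Physics in Mon.

3 days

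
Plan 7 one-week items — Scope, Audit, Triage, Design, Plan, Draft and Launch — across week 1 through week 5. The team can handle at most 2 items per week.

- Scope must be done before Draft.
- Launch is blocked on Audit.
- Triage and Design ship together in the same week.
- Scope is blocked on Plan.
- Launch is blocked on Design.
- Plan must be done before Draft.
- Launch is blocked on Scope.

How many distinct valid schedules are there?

Splitting on Scope: it can be week 2 (16), week 3 (26), week 4 (18). Listing each branch's schedules as (Audit, Triage, Design, Plan, Draft, Launch) by week number:
Scope=week 2: (1,3,3,1,4,4) (1,3,3,1,4,5) (1,3,3,1,5,4) (1,3,3,1,5,5) (1,4,4,1,3,5) (1,4,4,1,5,5) (2,3,3,1,4,4) (2,3,3,1,4,5) (2,3,3,1,5,4) (2,3,3,1,5,5) (2,4,4,1,3,5) (2,4,4,1,5,5) (3,4,4,1,3,5) (3,4,4,1,5,5) (4,3,3,1,4,5) (4,3,3,1,5,5) — 16.
Scope=week 3: (1,2,2,1,4,4) (1,2,2,1,4,5) (1,2,2,1,5,4) (1,2,2,1,5,5) (1,4,4,1,5,5) (1,4,4,2,5,5) (2,1,1,2,4,4) (2,1,1,2,4,5) (2,1,1,2,5,4) (2,1,1,2,5,5) (2,4,4,1,5,5) (2,4,4,2,5,5) (3,1,1,2,4,4) (3,1,1,2,4,5) (3,1,1,2,5,4) (3,1,1,2,5,5) (3,2,2,1,4,4) (3,2,2,1,4,5) (3,2,2,1,5,4) (3,2,2,1,5,5) (3,4,4,1,5,5) (3,4,4,2,5,5) (4,1,1,2,4,5) (4,1,1,2,5,5) (4,2,2,1,4,5) (4,2,2,1,5,5) — 26.
Scope=week 4: (1,2,2,1,5,5) (1,2,2,3,5,5) (1,3,3,1,5,5) (1,3,3,2,5,5) (2,1,1,2,5,5) (2,1,1,3,5,5) (2,3,3,1,5,5) (2,3,3,2,5,5) (3,1,1,2,5,5) (3,1,1,3,5,5) (3,2,2,1,5,5) (3,2,2,3,5,5) (4,1,1,2,5,5) (4,1,1,3,5,5) (4,2,2,1,5,5) (4,2,2,3,5,5) (4,3,3,1,5,5) (4,3,3,2,5,5) — 18.
Summing: 16 + 26 + 18 = 60.

60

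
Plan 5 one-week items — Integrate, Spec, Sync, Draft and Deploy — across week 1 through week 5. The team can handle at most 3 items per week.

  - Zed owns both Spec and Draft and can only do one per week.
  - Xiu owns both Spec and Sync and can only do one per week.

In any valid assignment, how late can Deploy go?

Deploy at week 5 is achievable: Integrate -> week 1; Spec -> week 1; Draft -> week 2; Deploy -> week 5; Sync -> week 2.

week 5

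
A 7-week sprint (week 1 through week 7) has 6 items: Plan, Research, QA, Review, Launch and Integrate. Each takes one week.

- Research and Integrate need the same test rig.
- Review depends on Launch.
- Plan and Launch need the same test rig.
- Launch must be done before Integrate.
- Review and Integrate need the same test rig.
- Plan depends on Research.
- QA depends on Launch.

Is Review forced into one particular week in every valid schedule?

Review can be week 2 (e.g. Review in week 2; Research in week 1; Plan in week 2; Launch in week 1; QA in week 2; Integrate in week 3) or week 3 (e.g. Plan in week 2, QA in week 2, Launch in week 1, Integrate in week 2, Review in week 3, Research in week 1).

No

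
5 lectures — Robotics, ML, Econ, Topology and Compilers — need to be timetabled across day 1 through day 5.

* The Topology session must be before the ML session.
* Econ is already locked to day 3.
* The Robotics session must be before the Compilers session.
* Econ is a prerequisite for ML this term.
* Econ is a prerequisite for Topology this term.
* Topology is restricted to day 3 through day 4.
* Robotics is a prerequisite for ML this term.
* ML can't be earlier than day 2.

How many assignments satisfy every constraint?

10

Splitting on Robotics: it can be day 1 (4), day 2 (3), day 3 (2), day 4 (1). Listing each branch's schedules as (ML, Econ, Topology, Compilers) by day number:
Robotics=day 1: (5,3,4,2) (5,3,4,3) (5,3,4,4) (5,3,4,5) — 4.
Robotics=day 2: (5,3,4,3) (5,3,4,4) (5,3,4,5) — 3.
Robotics=day 3: (5,3,4,4) (5,3,4,5) — 2.
Robotics=day 4: (5,3,4,5) — 1.
Summing: 4 + 3 + 2 + 1 = 10.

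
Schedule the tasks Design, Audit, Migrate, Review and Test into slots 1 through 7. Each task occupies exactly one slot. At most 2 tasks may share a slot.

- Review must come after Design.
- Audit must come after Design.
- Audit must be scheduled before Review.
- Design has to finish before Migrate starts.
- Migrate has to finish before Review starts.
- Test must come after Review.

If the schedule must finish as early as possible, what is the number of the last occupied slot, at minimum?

The precedence chain requires at least 4 distinct slots.
With at most 2 per slot and 5 tasks, at least 3 slots are needed.
4 works (last occupied slot: 4): for example Review in 3; Design in 1; Audit in 2; Migrate in 2; Test in 4.

slot 4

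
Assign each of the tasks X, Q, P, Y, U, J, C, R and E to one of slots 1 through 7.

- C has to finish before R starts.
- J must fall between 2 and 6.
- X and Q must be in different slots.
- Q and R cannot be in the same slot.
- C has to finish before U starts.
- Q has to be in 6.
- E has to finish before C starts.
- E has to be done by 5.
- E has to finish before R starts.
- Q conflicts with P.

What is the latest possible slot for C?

Precedence pushes C to at least 2; downstream work caps C at 6.
C at 6 is achievable: R -> 7; P -> 1; X -> 1; C -> 6; Q -> 6; Y -> 1; J -> 2; U -> 7; E -> 1.

6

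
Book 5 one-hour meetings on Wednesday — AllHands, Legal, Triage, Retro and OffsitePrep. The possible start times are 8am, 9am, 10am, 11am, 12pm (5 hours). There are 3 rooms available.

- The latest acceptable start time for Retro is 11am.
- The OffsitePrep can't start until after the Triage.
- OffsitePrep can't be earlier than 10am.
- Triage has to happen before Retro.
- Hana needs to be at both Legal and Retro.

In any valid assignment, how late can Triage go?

Downstream work caps Triage at 10am.
Triage at 10am is achievable: Retro -> 11am, OffsitePrep -> 11am, Legal -> 8am, Triage -> 10am, AllHands -> 8am.

10am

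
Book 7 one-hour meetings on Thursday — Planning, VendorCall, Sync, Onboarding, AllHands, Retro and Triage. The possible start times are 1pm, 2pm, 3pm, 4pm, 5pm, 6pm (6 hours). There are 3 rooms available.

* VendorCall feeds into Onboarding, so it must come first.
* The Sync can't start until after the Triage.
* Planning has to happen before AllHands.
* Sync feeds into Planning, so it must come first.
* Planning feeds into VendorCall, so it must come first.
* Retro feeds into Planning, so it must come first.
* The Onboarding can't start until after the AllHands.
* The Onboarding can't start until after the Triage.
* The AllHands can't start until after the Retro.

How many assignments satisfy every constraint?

19

Splitting on Planning: it can be 3pm (10), 4pm (9). Listing each branch's schedules as (VendorCall, Sync, Onboarding, AllHands, Retro, Triage):
Planning=3pm: (4pm,2pm,5pm,4pm,1pm,1pm) (4pm,2pm,5pm,4pm,2pm,1pm) (4pm,2pm,6pm,4pm,1pm,1pm) (4pm,2pm,6pm,4pm,2pm,1pm) (4pm,2pm,6pm,5pm,1pm,1pm) (4pm,2pm,6pm,5pm,2pm,1pm) (5pm,2pm,6pm,4pm,1pm,1pm) (5pm,2pm,6pm,4pm,2pm,1pm) (5pm,2pm,6pm,5pm,1pm,1pm) (5pm,2pm,6pm,5pm,2pm,1pm) — 10.
Planning=4pm: (5pm,2pm,6pm,5pm,1pm,1pm) (5pm,2pm,6pm,5pm,2pm,1pm) (5pm,2pm,6pm,5pm,3pm,1pm) (5pm,3pm,6pm,5pm,1pm,1pm) (5pm,3pm,6pm,5pm,1pm,2pm) (5pm,3pm,6pm,5pm,2pm,1pm) (5pm,3pm,6pm,5pm,2pm,2pm) (5pm,3pm,6pm,5pm,3pm,1pm) (5pm,3pm,6pm,5pm,3pm,2pm) — 9.
Summing: 10 + 9 = 19.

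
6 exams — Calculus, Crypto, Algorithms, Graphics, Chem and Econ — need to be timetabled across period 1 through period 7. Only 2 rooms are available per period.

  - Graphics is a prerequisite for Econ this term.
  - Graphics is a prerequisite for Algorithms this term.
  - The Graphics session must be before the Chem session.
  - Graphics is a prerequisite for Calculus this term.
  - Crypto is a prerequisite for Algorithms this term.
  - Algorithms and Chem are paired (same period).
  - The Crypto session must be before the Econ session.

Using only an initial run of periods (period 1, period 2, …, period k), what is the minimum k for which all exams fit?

The precedence chain requires at least 2 distinct periods.
With at most 2 per period and 6 exams, at least 3 periods are needed.
3 works (last occupied period: period 3): for example Chem -> period 2, Crypto -> period 1, Calculus -> period 3, Algorithms -> period 2, Graphics -> period 1, Econ -> period 3.

3 periods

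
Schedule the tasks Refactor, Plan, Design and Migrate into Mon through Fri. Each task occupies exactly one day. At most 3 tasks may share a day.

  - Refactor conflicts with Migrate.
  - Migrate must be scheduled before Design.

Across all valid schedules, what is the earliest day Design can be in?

Precedence pushes Design to at least Tue.
Design at Tue is achievable: Plan -> Mon; Design -> Tue; Refactor -> Tue; Migrate -> Mon.

Tue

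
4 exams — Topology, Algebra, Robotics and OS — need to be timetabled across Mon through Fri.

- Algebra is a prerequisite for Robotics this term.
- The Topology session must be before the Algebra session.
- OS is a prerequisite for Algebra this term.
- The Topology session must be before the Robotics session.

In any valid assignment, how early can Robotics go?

Wed

Precedence pushes Robotics to at least Wed.
Robotics at Wed is achievable: OS=Mon; Algebra=Tue; Robotics=Wed; Topology=Mon.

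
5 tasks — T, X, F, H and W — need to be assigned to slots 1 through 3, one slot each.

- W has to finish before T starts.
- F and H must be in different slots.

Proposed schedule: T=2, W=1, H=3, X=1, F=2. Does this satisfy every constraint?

Valid

F and H must be in different slots — holds.
W has to finish before T starts — holds.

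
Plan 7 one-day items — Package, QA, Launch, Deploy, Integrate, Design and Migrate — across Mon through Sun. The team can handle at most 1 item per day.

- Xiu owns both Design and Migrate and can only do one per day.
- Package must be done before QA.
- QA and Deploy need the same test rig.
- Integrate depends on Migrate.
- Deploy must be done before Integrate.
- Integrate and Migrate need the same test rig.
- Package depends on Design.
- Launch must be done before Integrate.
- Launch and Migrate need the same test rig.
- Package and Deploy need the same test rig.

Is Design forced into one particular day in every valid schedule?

No

Design can be Mon (e.g. Launch in Tue, Integrate in Fri, Package in Sat, Design in Mon, Migrate in Thu, QA in Sun, Deploy in Wed) or Tue (e.g. QA=Sun, Package=Sat, Design=Tue, Deploy=Wed, Integrate=Fri, Launch=Mon, Migrate=Thu).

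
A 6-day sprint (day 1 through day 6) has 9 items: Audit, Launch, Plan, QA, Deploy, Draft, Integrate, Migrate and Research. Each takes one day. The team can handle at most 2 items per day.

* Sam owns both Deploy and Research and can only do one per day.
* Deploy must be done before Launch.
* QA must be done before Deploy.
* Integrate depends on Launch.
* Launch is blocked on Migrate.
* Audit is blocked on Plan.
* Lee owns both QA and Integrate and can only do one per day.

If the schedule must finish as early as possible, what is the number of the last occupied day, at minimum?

day 5

The precedence chain requires at least 4 distinct days.
With at most 2 per day and 9 work items, at least 5 days are needed.
5 works (last occupied day: day 5): for example Plan in day 1; Research in day 5; Integrate in day 4; Audit in day 3; QA in day 1; Deploy in day 2; Migrate in day 2; Launch in day 3; Draft in day 4.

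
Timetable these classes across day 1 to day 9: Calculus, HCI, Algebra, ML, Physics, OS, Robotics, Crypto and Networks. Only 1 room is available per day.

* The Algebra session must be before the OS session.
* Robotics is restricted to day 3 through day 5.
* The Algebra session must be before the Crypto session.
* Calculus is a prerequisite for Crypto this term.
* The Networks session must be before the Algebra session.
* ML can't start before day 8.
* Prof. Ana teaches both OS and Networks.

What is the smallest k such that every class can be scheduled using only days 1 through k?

The precedence chain requires at least 3 distinct days.
With at most 1 per day and 9 classes, at least 9 days are needed.
ML can't be placed before day 8, so the schedule must run through at least day 8.
9 works (last occupied day: day 9): for example HCI -> day 7, Calculus -> day 4, Crypto -> day 5, OS -> day 6, ML -> day 8, Robotics -> day 3, Networks -> day 1, Physics -> day 9, Algebra -> day 2.

9 days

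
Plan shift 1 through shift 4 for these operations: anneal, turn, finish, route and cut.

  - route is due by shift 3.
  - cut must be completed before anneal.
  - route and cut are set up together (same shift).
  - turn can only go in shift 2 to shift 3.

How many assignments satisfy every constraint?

Splitting on anneal: it can be shift 2 (8), shift 3 (16), shift 4 (24). Listing each branch's schedules as (turn, finish, route, cut) by shift number:
anneal=shift 2: (2,1,1,1) (2,2,1,1) (2,3,1,1) (2,4,1,1) (3,1,1,1) (3,2,1,1) (3,3,1,1) (3,4,1,1) — 8.
anneal=shift 3: (2,1,1,1) (2,1,2,2) (2,2,1,1) (2,2,2,2) (2,3,1,1) (2,3,2,2) (2,4,1,1) (2,4,2,2) (3,1,1,1) (3,1,2,2) (3,2,1,1) (3,2,2,2) (3,3,1,1) (3,3,2,2) (3,4,1,1) (3,4,2,2) — 16.
anneal=shift 4: (2,1,1,1) (2,1,2,2) (2,1,3,3) (2,2,1,1) (2,2,2,2) (2,2,3,3) (2,3,1,1) (2,3,2,2) (2,3,3,3) (2,4,1,1) (2,4,2,2) (2,4,3,3) (3,1,1,1) (3,1,2,2) (3,1,3,3) (3,2,1,1) (3,2,2,2) (3,2,3,3) (3,3,1,1) (3,3,2,2) (3,3,3,3) (3,4,1,1) (3,4,2,2) (3,4,3,3) — 24.
Summing: 8 + 16 + 24 = 48.

48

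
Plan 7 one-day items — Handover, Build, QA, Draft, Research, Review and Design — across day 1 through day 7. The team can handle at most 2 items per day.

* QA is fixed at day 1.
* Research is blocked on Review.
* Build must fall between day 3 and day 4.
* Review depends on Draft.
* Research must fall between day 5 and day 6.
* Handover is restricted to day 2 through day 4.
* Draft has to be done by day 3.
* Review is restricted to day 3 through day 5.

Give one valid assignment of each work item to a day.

Handover -> day 2; Research -> day 5; Build -> day 3; Review -> day 3; QA -> day 1; Design -> day 2; Draft -> day 1

Checking: Review(day 3) before Research(day 5); Draft(day 1) before Review(day 3); Draft=day 1 in [day 1,day 3]; QA=day 1 in [day 1,day 1]; Research=day 5 in [day 5,day 6]; Build=day 3 in [day 3,day 4]; Review=day 3 in [day 3,day 5]; Handover=day 2 in [day 2,day 4]; max 2 per day (cap 2).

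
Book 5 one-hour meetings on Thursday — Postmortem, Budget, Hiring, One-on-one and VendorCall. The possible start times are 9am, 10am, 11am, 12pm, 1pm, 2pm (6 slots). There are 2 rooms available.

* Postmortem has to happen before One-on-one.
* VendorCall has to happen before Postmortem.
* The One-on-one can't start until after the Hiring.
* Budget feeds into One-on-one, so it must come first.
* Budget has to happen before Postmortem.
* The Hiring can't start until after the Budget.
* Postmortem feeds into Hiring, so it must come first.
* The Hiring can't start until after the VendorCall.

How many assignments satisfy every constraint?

27

Splitting on Postmortem: it can be 10am (6), 11am (12), 12pm (9). Listing each branch's schedules as (Budget, Hiring, One-on-one, VendorCall):
Postmortem=10am: (9am,11am,12pm,9am) (9am,11am,1pm,9am) (9am,11am,2pm,9am) (9am,12pm,1pm,9am) (9am,12pm,2pm,9am) (9am,1pm,2pm,9am) — 6.
Postmortem=11am: (9am,12pm,1pm,9am) (9am,12pm,1pm,10am) (9am,12pm,2pm,9am) (9am,12pm,2pm,10am) (9am,1pm,2pm,9am) (9am,1pm,2pm,10am) (10am,12pm,1pm,9am) (10am,12pm,1pm,10am) (10am,12pm,2pm,9am) (10am,12pm,2pm,10am) (10am,1pm,2pm,9am) (10am,1pm,2pm,10am) — 12.
Postmortem=12pm: (9am,1pm,2pm,9am) (9am,1pm,2pm,10am) (9am,1pm,2pm,11am) (10am,1pm,2pm,9am) (10am,1pm,2pm,10am) (10am,1pm,2pm,11am) (11am,1pm,2pm,9am) (11am,1pm,2pm,10am) (11am,1pm,2pm,11am) — 9.
Summing: 6 + 12 + 9 = 27.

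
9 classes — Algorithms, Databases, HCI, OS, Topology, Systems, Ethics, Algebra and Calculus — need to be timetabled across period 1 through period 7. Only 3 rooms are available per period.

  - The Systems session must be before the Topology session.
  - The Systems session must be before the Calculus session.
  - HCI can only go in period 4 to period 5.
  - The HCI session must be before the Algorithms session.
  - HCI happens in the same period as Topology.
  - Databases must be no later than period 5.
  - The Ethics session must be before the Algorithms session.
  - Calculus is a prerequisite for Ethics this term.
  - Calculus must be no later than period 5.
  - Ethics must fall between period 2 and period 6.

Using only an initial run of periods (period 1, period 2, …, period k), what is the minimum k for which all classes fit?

The precedence chain requires at least 4 distinct periods.
With at most 3 per period and 9 classes, at least 3 periods are needed.
Propagating the time windows through the other constraints, Algorithms can't land before period 5, so the schedule must run through at least period 5.
5 works (last occupied period: period 5): for example HCI=period 4; OS=period 1; Topology=period 4; Algorithms=period 5; Algebra=period 2; Calculus=period 2; Ethics=period 3; Databases=period 1; Systems=period 1.

5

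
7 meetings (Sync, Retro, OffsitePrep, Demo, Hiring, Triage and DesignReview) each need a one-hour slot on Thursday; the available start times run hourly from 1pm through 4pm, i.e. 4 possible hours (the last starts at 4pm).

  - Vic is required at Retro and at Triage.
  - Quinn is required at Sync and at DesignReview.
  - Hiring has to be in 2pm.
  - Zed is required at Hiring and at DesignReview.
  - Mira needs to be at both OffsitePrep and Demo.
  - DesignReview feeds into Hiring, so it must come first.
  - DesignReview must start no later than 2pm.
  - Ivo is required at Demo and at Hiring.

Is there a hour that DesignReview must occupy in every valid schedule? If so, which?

1pm

DesignReview's window is 1pm–2pm.
Hiring is fixed at 2pm, and DesignReview can't share a hour with Hiring.
So DesignReview must be 1pm.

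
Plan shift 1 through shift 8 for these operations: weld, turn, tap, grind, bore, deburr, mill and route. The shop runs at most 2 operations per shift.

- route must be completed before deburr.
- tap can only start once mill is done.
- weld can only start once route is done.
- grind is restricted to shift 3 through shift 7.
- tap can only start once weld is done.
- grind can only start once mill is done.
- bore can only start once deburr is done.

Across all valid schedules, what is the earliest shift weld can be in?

shift 2

Precedence pushes weld to at least shift 2; downstream work caps weld at shift 7.
weld at shift 2 is achievable: bore -> shift 4, weld -> shift 2, mill -> shift 1, deburr -> shift 2, tap -> shift 3, route -> shift 1, grind -> shift 3, turn -> shift 4.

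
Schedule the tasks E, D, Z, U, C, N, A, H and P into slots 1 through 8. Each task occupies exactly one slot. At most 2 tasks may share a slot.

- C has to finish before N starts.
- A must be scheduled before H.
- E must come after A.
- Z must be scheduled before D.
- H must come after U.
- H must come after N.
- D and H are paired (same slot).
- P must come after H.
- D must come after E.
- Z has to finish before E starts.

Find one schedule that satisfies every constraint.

C -> 2; A -> 1; H -> 4; P -> 5; D -> 4; N -> 3; E -> 2; U -> 3; Z -> 1

Checking: C(2) before N(3); U(3) before H(4); H(4) before P(5); Z(1) before E(2); Z(1) before D(4); A(1) before H(4); A(1) before E(2); E(2) before D(4); N(3) before H(4); D = H = 4; max 2 per slot (cap 2).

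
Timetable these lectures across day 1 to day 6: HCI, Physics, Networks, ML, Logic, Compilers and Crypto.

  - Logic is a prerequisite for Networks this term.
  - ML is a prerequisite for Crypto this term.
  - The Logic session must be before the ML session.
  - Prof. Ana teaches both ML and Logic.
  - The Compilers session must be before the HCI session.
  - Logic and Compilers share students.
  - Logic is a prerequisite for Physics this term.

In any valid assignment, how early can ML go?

day 2

Precedence pushes ML to at least day 2; downstream work caps ML at day 5.
ML at day 2 is achievable: Compilers -> day 2, HCI -> day 3, Networks -> day 2, Crypto -> day 3, Logic -> day 1, Physics -> day 2, ML -> day 2.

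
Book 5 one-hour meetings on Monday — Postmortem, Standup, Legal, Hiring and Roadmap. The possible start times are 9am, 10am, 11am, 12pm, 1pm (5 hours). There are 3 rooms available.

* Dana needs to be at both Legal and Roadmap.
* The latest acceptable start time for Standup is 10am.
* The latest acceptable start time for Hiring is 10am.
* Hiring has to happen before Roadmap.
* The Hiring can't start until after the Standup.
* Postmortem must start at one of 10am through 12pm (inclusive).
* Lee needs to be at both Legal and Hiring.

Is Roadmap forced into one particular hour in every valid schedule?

No

Roadmap can be 11am (e.g. Postmortem -> 10am; Standup -> 9am; Legal -> 9am; Roadmap -> 11am; Hiring -> 10am) or 12pm (e.g. Postmortem=10am; Roadmap=12pm; Legal=9am; Hiring=10am; Standup=9am).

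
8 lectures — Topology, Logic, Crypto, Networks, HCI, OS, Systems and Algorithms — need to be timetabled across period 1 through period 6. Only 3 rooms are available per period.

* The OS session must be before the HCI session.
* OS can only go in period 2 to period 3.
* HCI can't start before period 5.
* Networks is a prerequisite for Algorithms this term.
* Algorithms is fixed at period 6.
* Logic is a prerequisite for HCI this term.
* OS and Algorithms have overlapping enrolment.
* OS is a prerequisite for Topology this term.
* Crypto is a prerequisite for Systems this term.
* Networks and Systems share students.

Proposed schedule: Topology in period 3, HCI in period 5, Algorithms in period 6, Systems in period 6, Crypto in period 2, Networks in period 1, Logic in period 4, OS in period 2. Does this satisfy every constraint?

Algorithms is fixed at period 6 — holds.
Logic is a prerequisite for HCI this term — holds.
OS and Algorithms have overlapping enrolment — holds.
OS is a prerequisite for Topology this term — holds.
HCI can't start before period 5 — holds.
Only 3 rooms are available per period — holds.
The OS session must be before the HCI session — holds.
OS can only go in period 2 to period 3 — holds.
Networks and Systems share students — holds.
Crypto is a prerequisite for Systems this term — holds.
Networks is a prerequisite for Algorithms this term — holds.

Yes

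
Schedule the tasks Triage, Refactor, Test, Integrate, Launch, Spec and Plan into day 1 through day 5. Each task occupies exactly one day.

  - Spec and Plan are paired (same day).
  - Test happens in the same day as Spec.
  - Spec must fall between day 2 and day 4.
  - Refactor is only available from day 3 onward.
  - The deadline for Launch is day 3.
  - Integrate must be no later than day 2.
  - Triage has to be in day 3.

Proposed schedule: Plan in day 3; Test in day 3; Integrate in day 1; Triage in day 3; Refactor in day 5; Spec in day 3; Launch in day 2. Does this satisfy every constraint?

Valid

Spec must fall between day 2 and day 4 — holds.
Spec and Plan are paired (same day) — holds.
Triage has to be in day 3 — holds.
Refactor is only available from day 3 onward — holds.
Test happens in the same day as Spec — holds.
The deadline for Launch is day 3 — holds.
Integrate must be no later than day 2 — holds.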